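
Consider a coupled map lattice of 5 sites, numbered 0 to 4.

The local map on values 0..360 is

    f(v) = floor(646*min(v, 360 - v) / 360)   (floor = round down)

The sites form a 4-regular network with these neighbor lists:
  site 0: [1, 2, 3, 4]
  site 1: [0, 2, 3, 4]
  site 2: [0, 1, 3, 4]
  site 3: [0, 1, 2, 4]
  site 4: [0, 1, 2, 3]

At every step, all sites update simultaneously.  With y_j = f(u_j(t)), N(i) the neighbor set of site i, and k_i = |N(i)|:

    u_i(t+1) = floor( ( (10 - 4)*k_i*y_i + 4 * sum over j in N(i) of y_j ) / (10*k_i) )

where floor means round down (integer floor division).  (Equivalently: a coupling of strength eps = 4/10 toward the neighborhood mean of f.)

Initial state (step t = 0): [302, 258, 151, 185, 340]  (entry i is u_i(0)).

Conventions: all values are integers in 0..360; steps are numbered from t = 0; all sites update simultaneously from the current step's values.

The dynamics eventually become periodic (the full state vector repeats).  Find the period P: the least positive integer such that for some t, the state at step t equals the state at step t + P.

Simulating step by step:
t=0: [302, 258, 151, 185, 340]
t=1: [142, 182, 225, 247, 108]
t=2: [248, 280, 242, 222, 217]
t=3: [205, 177, 211, 229, 233]
t=4: [271, 290, 265, 249, 245]
t=5: [165, 148, 170, 185, 188]
t=6: [296, 281, 301, 305, 302]
t=7: [113, 126, 108, 105, 108]
t=8: [201, 213, 196, 194, 196]
t=9: [285, 274, 290, 291, 290]
t=10: [133, 143, 128, 127, 128]
t=11: [236, 245, 232, 231, 232]
t=12: [222, 214, 226, 227, 226]
t=13: [246, 253, 242, 241, 242]
t=14: [205, 199, 208, 209, 208]
t=15: [277, 282, 274, 273, 274]
t=16: [149, 144, 152, 153, 152]
t=17: [267, 263, 270, 271, 270]
t=18: [165, 169, 162, 161, 162]
t=19: [294, 298, 291, 290, 291]
t=20: [119, 115, 121, 122, 121]
t=21: [213, 210, 215, 216, 215]
t=22: [262, 265, 261, 260, 261]
t=23: [175, 172, 176, 177, 176]
t=24: [313, 310, 314, 315, 314]
t=25: [83, 86, 82, 81, 82]
t=26: [148, 151, 147, 146, 147]
t=27: [264, 267, 263, 262, 263]
t=28: [172, 169, 173, 173, 173]
t=29: [308, 305, 309, 309, 309]
t=30: [92, 95, 91, 91, 91]
t=31: [164, 167, 163, 163, 163]
t=32: [293, 296, 292, 292, 292]
t=33: [120, 117, 121, 121, 121]
t=34: [215, 212, 216, 216, 216]
t=35: [259, 262, 258, 258, 258]
t=36: [181, 178, 182, 182, 182]
t=37: [320, 319, 319, 319, 319]
t=38: [71, 72, 72, 72, 72]
t=39: [127, 128, 128, 128, 128]
t=40: [227, 228, 228, 228, 228]
t=41: [237, 236, 236, 236, 236]
t=42: [220, 221, 221, 221, 221]
t=43: [250, 249, 249, 249, 249]
t=44: [197, 198, 198, 198, 198]
t=45: [291, 290, 290, 290, 290]
t=46: [123, 124, 124, 124, 124]
t=47: [220, 221, 221, 221, 221]

Answer: 5
Key observation: The state at step 42, [220, 221, 221, 221, 221], reappears at step 47 — and no state repeats earlier — so the cycle the system enters has period 5.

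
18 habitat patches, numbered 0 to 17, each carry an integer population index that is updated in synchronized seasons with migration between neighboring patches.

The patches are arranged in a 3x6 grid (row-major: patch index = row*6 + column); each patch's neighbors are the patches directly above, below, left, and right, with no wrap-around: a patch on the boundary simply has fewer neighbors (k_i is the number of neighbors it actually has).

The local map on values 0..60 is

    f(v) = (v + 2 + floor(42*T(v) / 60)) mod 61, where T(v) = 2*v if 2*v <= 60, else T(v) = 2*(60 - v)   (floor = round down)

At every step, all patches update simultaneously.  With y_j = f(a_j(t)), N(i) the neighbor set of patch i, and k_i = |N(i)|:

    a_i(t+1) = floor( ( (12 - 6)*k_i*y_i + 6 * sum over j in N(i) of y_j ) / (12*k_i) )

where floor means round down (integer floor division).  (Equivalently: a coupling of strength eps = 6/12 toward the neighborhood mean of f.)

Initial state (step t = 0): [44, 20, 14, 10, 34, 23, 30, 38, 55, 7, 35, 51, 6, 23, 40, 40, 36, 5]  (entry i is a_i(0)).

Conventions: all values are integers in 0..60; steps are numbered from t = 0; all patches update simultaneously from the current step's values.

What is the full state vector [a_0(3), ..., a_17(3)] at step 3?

Simulating step by step:
t=0: [44, 20, 14, 10, 34, 23, 30, 38, 55, 7, 35, 51, 6, 23, 40, 40, 36, 5]
t=1: [19, 33, 30, 23, 21, 32, 11, 19, 10, 15, 10, 15, 25, 34, 16, 10, 10, 10]
t=2: [33, 23, 22, 45, 41, 28, 29, 33, 30, 35, 32, 29, 10, 20, 30, 30, 26, 29]
t=3: [22, 41, 39, 15, 8, 8, 13, 21, 17, 11, 10, 10, 28, 33, 19, 11, 7, 8]

Answer: [22, 41, 39, 15, 8, 8, 13, 21, 17, 11, 10, 10, 28, 33, 19, 11, 7, 8]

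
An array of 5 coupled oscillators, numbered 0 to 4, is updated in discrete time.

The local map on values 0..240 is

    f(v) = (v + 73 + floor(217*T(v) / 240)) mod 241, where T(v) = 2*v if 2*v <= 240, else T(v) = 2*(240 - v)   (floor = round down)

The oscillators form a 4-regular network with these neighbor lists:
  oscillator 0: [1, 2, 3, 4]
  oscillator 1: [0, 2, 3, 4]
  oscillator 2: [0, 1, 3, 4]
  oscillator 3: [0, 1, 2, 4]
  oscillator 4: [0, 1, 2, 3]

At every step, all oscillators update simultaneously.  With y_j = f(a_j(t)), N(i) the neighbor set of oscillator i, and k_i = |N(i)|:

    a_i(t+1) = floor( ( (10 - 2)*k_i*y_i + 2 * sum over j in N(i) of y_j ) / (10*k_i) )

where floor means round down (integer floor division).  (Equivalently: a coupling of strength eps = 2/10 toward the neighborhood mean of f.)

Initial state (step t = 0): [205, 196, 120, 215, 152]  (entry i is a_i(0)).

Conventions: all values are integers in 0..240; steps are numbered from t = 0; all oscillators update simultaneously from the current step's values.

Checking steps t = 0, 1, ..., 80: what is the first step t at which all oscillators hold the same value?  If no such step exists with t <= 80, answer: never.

Simulating step by step:
t=0: [205, 196, 120, 215, 152]  (not all equal)
t=1: [105, 110, 157, 99, 137]  (not all equal)
t=2: [128, 138, 137, 116, 149]  (not all equal)
t=3: [160, 154, 154, 156, 147]  (not all equal)
t=4: [137, 140, 140, 139, 145]  (not all equal)
t=5: [154, 152, 152, 152, 149]  (not all equal)
t=6: [141, 143, 143, 143, 144]  (not all equal)
t=7: [151, 150, 150, 150, 149]  (not all equal)
t=8: [143, 144, 144, 144, 144]  (not all equal)
t=9: [149, 149, 149, 149, 149]  (all equal)

Answer: 9
Key observation: Synchronization is absorbing here: once all oscillators are equal they stay equal, and step 9 is the first all-equal step.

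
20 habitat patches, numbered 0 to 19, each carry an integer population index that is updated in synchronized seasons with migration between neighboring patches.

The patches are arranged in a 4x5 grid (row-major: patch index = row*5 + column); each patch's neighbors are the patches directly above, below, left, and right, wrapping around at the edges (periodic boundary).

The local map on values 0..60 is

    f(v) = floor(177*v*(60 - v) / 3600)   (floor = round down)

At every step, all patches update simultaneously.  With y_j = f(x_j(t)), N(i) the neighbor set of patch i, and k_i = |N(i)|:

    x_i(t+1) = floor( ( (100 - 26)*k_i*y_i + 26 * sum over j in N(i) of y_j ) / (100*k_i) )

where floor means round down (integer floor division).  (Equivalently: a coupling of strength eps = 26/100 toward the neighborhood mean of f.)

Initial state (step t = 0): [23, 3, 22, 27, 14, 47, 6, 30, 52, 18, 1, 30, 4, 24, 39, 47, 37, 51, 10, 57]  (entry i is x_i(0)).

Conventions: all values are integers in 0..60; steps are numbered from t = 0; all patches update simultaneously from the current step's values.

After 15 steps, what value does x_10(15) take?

Answer: x_10(15) = 40

Derivation:
t=0: [23, 3, 22, 27, 14, 47, 6, 30, 52, 18, 1, 30, 4, 24, 39, 47, 37, 51, 10, 57]
t=1: [36, 14, 37, 39, 31, 28, 19, 38, 25, 35, 10, 37, 18, 37, 35, 28, 37, 23, 25, 14]
t=2: [41, 33, 40, 40, 42, 42, 38, 40, 42, 43, 28, 39, 38, 41, 40, 41, 40, 40, 41, 34]
t=3: [38, 42, 39, 38, 37, 37, 40, 39, 37, 35, 42, 40, 40, 38, 39, 38, 39, 39, 38, 41]
t=4: [40, 37, 39, 40, 40, 40, 39, 39, 41, 42, 37, 38, 39, 40, 39, 40, 39, 40, 40, 38]
t=5: [39, 40, 39, 39, 39, 39, 40, 39, 38, 37, 40, 40, 39, 39, 39, 39, 40, 39, 39, 40]
t=6: [39, 39, 39, 40, 40, 39, 39, 40, 40, 40, 39, 39, 39, 40, 39, 39, 39, 39, 39, 39]
t=7: [39, 40, 39, 39, 39, 39, 39, 39, 39, 39, 40, 40, 39, 39, 39, 40, 40, 40, 39, 39]
t=8: [39, 39, 39, 40, 40, 39, 39, 40, 40, 40, 39, 39, 39, 40, 39, 39, 39, 39, 39, 39]
t=9: [39, 40, 39, 39, 39, 39, 39, 39, 39, 39, 40, 40, 39, 39, 39, 40, 40, 40, 39, 39]
t=10: [39, 39, 39, 40, 40, 39, 39, 40, 40, 40, 39, 39, 39, 40, 39, 39, 39, 39, 39, 39]
t=11: [39, 40, 39, 39, 39, 39, 39, 39, 39, 39, 40, 40, 39, 39, 39, 40, 40, 40, 39, 39]
t=12: [39, 39, 39, 40, 40, 39, 39, 40, 40, 40, 39, 39, 39, 40, 39, 39, 39, 39, 39, 39]
t=13: [39, 40, 39, 39, 39, 39, 39, 39, 39, 39, 40, 40, 39, 39, 39, 40, 40, 40, 39, 39]
t=14: [39, 39, 39, 40, 40, 39, 39, 40, 40, 40, 39, 39, 39, 40, 39, 39, 39, 39, 39, 39]
t=15: [39, 40, 39, 39, 39, 39, 39, 39, 39, 39, 40, 40, 39, 39, 39, 40, 40, 40, 39, 39]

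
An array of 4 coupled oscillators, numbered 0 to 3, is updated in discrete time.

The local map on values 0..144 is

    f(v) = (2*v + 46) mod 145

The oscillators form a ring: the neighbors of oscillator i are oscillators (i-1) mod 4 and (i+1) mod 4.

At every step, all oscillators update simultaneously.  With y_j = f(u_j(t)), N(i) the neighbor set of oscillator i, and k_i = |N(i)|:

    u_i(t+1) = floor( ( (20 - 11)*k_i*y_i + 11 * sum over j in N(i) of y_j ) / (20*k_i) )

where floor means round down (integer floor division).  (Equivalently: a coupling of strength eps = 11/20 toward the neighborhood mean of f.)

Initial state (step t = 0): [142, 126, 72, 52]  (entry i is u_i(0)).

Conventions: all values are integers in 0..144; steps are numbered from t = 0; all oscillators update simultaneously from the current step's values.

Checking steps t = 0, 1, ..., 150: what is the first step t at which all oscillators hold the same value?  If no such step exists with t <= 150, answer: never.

Simulating step by step:
t=0: [142, 126, 72, 52]  (not all equal)
t=1: [21, 26, 23, 25]  (not all equal)
t=2: [92, 93, 94, 92]  (not all equal)
t=3: [85, 87, 87, 86]  (not all equal)
t=4: [72, 73, 74, 73]  (not all equal)
t=5: [46, 47, 47, 47]  (not all equal)
t=6: [139, 139, 140, 139]  (not all equal)
t=7: [34, 34, 34, 34]  (all equal)

Answer: 7
Key observation: Synchronization is absorbing here: once all oscillators are equal they stay equal, and step 7 is the first all-equal step.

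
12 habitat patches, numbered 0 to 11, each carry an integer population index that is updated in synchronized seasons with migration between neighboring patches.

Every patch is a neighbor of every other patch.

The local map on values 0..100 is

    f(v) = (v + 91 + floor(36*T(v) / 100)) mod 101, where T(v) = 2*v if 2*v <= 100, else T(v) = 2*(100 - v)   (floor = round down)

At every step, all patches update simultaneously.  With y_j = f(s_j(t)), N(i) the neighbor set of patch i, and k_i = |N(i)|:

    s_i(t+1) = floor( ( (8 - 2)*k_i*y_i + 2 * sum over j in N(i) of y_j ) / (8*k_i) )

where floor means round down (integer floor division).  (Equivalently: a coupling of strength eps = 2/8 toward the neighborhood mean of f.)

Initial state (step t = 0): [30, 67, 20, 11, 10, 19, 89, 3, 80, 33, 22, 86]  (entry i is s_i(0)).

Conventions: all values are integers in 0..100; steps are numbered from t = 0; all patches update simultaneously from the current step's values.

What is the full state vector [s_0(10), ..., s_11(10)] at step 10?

Answer: [85, 85, 85, 85, 85, 85, 85, 85, 85, 85, 85, 85]

Derivation:
t=0: [30, 67, 20, 11, 10, 19, 89, 3, 80, 33, 22, 86]
t=1: [43, 71, 31, 19, 18, 29, 76, 83, 74, 47, 33, 76]
t=2: [62, 75, 47, 32, 30, 44, 76, 78, 75, 67, 49, 76]
t=3: [77, 80, 70, 52, 49, 67, 80, 80, 80, 77, 73, 80]
t=4: [82, 83, 81, 77, 76, 80, 83, 83, 83, 82, 81, 83]
t=5: [84, 84, 84, 83, 83, 84, 84, 84, 84, 84, 84, 84]
t=6: [85, 85, 85, 85, 85, 85, 85, 85, 85, 85, 85, 85]
t=7: [85, 85, 85, 85, 85, 85, 85, 85, 85, 85, 85, 85]
t=8: [85, 85, 85, 85, 85, 85, 85, 85, 85, 85, 85, 85]
t=9: [85, 85, 85, 85, 85, 85, 85, 85, 85, 85, 85, 85]
t=10: [85, 85, 85, 85, 85, 85, 85, 85, 85, 85, 85, 85]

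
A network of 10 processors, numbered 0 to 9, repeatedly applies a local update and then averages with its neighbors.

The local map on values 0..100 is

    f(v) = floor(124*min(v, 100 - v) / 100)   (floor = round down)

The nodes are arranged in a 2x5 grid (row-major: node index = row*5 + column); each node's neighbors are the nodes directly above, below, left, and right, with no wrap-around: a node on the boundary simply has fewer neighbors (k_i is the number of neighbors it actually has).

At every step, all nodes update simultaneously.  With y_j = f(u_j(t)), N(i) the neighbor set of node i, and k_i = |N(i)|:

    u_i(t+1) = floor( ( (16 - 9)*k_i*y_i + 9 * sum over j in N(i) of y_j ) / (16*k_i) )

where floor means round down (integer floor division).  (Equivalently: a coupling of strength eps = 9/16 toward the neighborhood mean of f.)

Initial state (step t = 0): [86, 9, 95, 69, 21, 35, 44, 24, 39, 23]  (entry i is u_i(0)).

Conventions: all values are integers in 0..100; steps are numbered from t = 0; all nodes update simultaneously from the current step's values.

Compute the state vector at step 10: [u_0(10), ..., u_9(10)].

Simulating step by step:
t=0: [86, 9, 95, 69, 21, 35, 44, 24, 39, 23]
t=1: [22, 19, 17, 31, 29, 38, 39, 32, 38, 33]
t=2: [31, 28, 27, 35, 37, 41, 41, 38, 42, 40]
t=3: [40, 37, 37, 43, 45, 46, 46, 45, 48, 48]
t=4: [50, 48, 48, 53, 55, 54, 54, 54, 57, 57]
t=5: [59, 59, 58, 56, 55, 58, 57, 56, 54, 53]
t=6: [50, 50, 52, 54, 55, 51, 52, 54, 56, 56]
t=7: [61, 60, 58, 56, 55, 60, 59, 57, 55, 54]
t=8: [48, 49, 52, 54, 55, 49, 50, 52, 54, 55]
t=9: [59, 60, 58, 57, 55, 60, 60, 59, 57, 55]
t=10: [49, 49, 51, 53, 54, 49, 49, 50, 52, 54]

Answer: [49, 49, 51, 53, 54, 49, 49, 50, 52, 54]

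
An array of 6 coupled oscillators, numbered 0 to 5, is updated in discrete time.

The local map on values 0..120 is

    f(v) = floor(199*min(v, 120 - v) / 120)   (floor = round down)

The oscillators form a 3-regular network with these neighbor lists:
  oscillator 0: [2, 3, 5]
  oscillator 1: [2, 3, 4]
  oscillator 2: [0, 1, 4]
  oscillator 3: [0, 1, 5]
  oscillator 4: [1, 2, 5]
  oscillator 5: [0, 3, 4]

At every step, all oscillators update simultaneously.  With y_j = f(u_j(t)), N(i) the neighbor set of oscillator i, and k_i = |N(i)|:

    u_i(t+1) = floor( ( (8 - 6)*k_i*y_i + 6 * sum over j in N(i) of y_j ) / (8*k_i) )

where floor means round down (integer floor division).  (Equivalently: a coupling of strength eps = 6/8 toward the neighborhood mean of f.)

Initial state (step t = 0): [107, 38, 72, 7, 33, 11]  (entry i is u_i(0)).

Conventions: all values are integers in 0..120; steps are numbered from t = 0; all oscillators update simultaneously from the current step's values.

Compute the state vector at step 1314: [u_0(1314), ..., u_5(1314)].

Simulating step by step:
t=0: [107, 38, 72, 7, 33, 11]
t=1: [32, 51, 54, 28, 53, 26]
t=2: [57, 76, 78, 56, 75, 57]
t=3: [87, 76, 77, 88, 77, 88]
t=4: [57, 66, 67, 58, 66, 57]
t=5: [92, 90, 89, 93, 89, 93]
t=6: [46, 48, 49, 45, 48, 46]
t=7: [76, 78, 78, 76, 78, 76]
t=8: [71, 69, 69, 71, 69, 71]
t=9: [81, 83, 83, 81, 83, 81]
t=10: [63, 61, 61, 63, 61, 63]
t=11: [94, 96, 96, 94, 96, 94]
t=12: [42, 40, 40, 42, 40, 42]
t=13: [68, 66, 66, 68, 66, 68]
t=14: [86, 88, 88, 86, 88, 86]
t=15: [55, 53, 53, 55, 53, 55]
t=16: [90, 88, 88, 90, 88, 90]
t=17: [50, 52, 52, 50, 52, 50]
t=18: [83, 85, 85, 83, 85, 83]
t=19: [60, 58, 58, 60, 58, 60]
t=20: [98, 96, 96, 98, 96, 98]
t=21: [36, 38, 38, 36, 38, 36]
t=22: [60, 62, 62, 60, 62, 60]
t=23: [98, 96, 96, 98, 96, 98]

Answer: [36, 38, 38, 36, 38, 36]
Key observation: The state at step 20, [98, 96, 96, 98, 96, 98], reappears at step 23: the system is in a cycle of period 3 from step 20 on.  Therefore the state at step 1314 equals the state at step 20 + ((1314 - 20) mod 3) = 21, which is [36, 38, 38, 36, 38, 36].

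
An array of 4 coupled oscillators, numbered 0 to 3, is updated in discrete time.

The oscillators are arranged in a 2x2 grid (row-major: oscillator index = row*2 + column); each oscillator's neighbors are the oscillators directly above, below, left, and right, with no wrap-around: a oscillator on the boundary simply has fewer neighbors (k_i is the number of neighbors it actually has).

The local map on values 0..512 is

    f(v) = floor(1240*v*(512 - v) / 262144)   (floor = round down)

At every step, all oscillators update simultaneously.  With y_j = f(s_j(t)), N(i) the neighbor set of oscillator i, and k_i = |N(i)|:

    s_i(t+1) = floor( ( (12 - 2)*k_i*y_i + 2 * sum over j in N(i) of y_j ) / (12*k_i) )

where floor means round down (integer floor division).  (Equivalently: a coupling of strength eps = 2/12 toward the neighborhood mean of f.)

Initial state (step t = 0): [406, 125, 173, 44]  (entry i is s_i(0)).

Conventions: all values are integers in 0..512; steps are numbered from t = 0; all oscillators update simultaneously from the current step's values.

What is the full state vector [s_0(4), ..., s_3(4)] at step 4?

Answer: [299, 299, 299, 298]

Derivation:
t=0: [406, 125, 173, 44]
t=1: [211, 215, 255, 122]
t=2: [300, 295, 301, 238]
t=3: [300, 302, 300, 306]
t=4: [299, 299, 299, 298]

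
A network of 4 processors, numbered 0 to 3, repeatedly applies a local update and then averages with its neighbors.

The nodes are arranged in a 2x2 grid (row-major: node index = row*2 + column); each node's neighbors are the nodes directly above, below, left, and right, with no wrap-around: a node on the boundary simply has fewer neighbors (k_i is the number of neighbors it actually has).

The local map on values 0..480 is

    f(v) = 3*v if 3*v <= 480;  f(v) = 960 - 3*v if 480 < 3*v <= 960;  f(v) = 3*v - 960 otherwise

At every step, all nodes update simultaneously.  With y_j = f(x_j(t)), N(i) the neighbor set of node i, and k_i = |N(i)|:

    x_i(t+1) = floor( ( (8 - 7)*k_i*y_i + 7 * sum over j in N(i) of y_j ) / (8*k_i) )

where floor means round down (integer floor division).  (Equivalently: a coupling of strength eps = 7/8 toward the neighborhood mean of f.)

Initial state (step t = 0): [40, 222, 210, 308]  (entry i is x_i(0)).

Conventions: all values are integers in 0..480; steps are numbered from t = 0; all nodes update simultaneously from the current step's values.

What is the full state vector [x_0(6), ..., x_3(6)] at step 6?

Answer: [225, 176, 176, 225]

Derivation:
t=0: [40, 222, 210, 308]
t=1: [288, 105, 109, 277]
t=2: [292, 137, 139, 297]
t=3: [372, 118, 119, 370]
t=4: [330, 178, 178, 329]
t=5: [376, 78, 78, 376]
t=6: [225, 176, 176, 225]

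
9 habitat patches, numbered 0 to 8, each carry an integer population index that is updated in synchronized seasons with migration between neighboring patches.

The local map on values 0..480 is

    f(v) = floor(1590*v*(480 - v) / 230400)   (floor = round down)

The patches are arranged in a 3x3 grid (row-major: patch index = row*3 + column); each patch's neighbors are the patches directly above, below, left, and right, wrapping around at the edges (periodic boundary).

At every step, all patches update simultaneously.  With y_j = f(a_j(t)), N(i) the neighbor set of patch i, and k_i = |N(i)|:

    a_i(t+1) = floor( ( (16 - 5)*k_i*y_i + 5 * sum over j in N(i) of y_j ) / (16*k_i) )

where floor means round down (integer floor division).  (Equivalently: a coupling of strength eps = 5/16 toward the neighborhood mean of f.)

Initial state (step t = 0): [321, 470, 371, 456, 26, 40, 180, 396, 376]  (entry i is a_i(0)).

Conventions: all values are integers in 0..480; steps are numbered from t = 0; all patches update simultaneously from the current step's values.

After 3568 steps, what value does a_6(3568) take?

Answer: a_6(3568) = 396
Key observation: The state at step 18, [396, 396, 396, 396, 396, 396, 396, 396, 396], reappears at step 20: the system is in a cycle of period 2 from step 18 on.  Therefore the state at step 3568 equals the state at step 18 + ((3568 - 18) mod 2) = 18, which is [396, 396, 396, 396, 396, 396, 396, 396, 396].

Derivation:
t=0: [321, 470, 371, 456, 26, 40, 180, 396, 376]
t=1: [301, 95, 252, 123, 91, 138, 328, 216, 263]
t=2: [356, 282, 377, 308, 267, 327, 350, 366, 384]
t=3: [312, 362, 284, 356, 377, 337, 309, 302, 269]
t=4: [353, 310, 371, 312, 285, 333, 361, 357, 382]
t=5: [313, 349, 290, 351, 369, 331, 299, 309, 272]
t=6: [355, 324, 371, 320, 297, 340, 367, 356, 381]
t=7: [309, 338, 288, 343, 361, 324, 292, 308, 272]
t=8: [360, 337, 373, 331, 310, 347, 372, 359, 383]
t=9: [300, 324, 283, 331, 350, 315, 283, 301, 267]
t=10: [369, 351, 378, 345, 325, 357, 379, 367, 386]
t=11: [284, 306, 272, 314, 334, 300, 270, 288, 259]
t=12: [381, 368, 386, 362, 346, 371, 387, 378, 391]
t=13: [262, 280, 254, 288, 307, 277, 253, 268, 246]
t=14: [392, 386, 394, 382, 372, 387, 394, 390, 395]
t=15: [239, 249, 235, 255, 268, 248, 235, 243, 233]
t=16: [396, 395, 396, 395, 393, 396, 396, 396, 397]
t=17: [229, 230, 229, 230, 233, 229, 229, 229, 227]
t=18: [396, 396, 396, 396, 396, 396, 396, 396, 396]
t=19: [229, 229, 229, 229, 229, 229, 229, 229, 229]
t=20: [396, 396, 396, 396, 396, 396, 396, 396, 396]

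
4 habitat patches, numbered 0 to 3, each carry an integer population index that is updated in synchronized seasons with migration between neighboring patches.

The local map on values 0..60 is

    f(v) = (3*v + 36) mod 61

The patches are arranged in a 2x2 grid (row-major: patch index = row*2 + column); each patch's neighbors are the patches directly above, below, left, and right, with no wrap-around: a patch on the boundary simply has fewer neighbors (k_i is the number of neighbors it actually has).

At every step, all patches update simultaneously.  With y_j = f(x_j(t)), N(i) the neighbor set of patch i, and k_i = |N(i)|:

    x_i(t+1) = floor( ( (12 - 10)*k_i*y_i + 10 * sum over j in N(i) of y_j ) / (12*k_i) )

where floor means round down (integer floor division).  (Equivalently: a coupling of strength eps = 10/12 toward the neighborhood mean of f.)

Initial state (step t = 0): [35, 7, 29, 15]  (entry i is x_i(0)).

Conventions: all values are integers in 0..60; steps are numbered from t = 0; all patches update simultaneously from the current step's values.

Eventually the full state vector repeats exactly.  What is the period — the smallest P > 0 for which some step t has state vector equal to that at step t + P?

Answer: 12
Key observation: The state at step 27, [9, 17, 17, 9], reappears at step 39 — and no state repeats earlier — so the cycle the system enters has period 12.

Derivation:
t=0: [35, 7, 29, 15]
t=1: [27, 25, 16, 27]
t=2: [39, 55, 50, 39]
t=3: [13, 28, 26, 13]
t=4: [49, 21, 20, 49]
t=5: [30, 6, 5, 30]
t=6: [44, 12, 11, 44]
t=7: [15, 40, 39, 15]
t=8: [30, 22, 21, 30]
t=9: [33, 10, 9, 33]
t=10: [5, 11, 11, 5]
t=11: [15, 43, 43, 15]
t=12: [39, 23, 23, 39]
t=13: [41, 33, 33, 41]
t=14: [17, 33, 33, 17]
t=15: [15, 23, 23, 15]
t=16: [40, 24, 24, 40]
t=17: [44, 36, 36, 44]
t=18: [26, 42, 42, 26]
t=19: [42, 50, 50, 42]
t=20: [9, 33, 33, 9]
t=21: [11, 3, 3, 11]
t=22: [38, 14, 14, 38]
t=23: [18, 26, 26, 18]
t=24: [49, 33, 33, 49]
t=25: [10, 2, 2, 10]
t=26: [35, 11, 11, 35]
t=27: [9, 17, 17, 9]
t=28: [22, 6, 6, 22]
t=29: [51, 43, 43, 51]
t=30: [36, 12, 12, 36]
t=31: [12, 20, 20, 12]
t=32: [31, 15, 15, 31]
t=33: [17, 9, 9, 17]
t=34: [6, 22, 22, 6]
t=35: [43, 51, 51, 43]
t=36: [12, 36, 36, 12]
t=37: [20, 12, 12, 20]
t=38: [15, 31, 31, 15]
t=39: [9, 17, 17, 9]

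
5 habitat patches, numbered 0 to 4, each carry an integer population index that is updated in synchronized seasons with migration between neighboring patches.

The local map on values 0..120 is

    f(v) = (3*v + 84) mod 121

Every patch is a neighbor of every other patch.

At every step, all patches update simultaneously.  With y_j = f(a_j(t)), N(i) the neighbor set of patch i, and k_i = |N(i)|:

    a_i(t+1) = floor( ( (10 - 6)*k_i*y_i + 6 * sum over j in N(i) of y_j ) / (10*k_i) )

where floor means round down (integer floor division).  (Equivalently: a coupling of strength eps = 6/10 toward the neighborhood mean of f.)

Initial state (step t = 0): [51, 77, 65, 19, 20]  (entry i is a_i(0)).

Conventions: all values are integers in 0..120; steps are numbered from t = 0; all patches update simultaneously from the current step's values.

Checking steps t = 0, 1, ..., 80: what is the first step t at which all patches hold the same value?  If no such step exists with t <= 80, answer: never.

Simulating step by step:
t=0: [51, 77, 65, 19, 20]  (not all equal)
t=1: [69, 58, 49, 45, 46]  (not all equal)
t=2: [68, 60, 83, 80, 81]  (not all equal)
t=3: [60, 54, 71, 69, 70]  (not all equal)
t=4: [32, 28, 41, 39, 40]  (not all equal)
t=5: [68, 65, 74, 73, 74]  (not all equal)
t=6: [52, 50, 56, 56, 56]  (not all equal)
t=7: [69, 67, 41, 41, 41]  (not all equal)
t=8: [64, 63, 74, 74, 74]  (not all equal)
t=9: [47, 46, 54, 54, 54]  (not all equal)
t=10: [58, 57, 33, 33, 33]  (not all equal)
t=11: [36, 35, 47, 47, 47]  (not all equal)
t=12: [85, 84, 93, 93, 93]  (not all equal)
t=13: [52, 52, 28, 28, 28]  (not all equal)
t=14: [86, 86, 68, 68, 68]  (not all equal)
t=15: [75, 75, 62, 62, 62]  (not all equal)
t=16: [49, 49, 39, 39, 39]  (not all equal)
t=17: [96, 96, 89, 89, 89]  (not all equal)
t=18: [54, 54, 79, 79, 79]  (not all equal)
t=19: [37, 37, 56, 56, 56]  (not all equal)
t=20: [45, 45, 29, 29, 29]  (not all equal)
t=21: [76, 76, 64, 64, 64]  (not all equal)
t=22: [53, 53, 44, 44, 44]  (not all equal)
t=23: [43, 43, 66, 66, 66]  (not all equal)
t=24: [68, 68, 55, 55, 55]  (not all equal)
t=25: [28, 28, 18, 18, 18]  (not all equal)
t=26: [33, 33, 26, 26, 26]  (not all equal)
t=27: [52, 52, 47, 47, 47]  (not all equal)
t=28: [112, 112, 108, 108, 108]  (not all equal)
t=29: [51, 51, 48, 48, 48]  (not all equal)
t=30: [111, 111, 109, 109, 109]  (not all equal)
t=31: [51, 51, 49, 49, 49]  (not all equal)
t=32: [113, 113, 111, 111, 111]  (not all equal)
t=33: [57, 57, 55, 55, 55]  (not all equal)
t=34: [10, 10, 8, 8, 8]  (not all equal)
t=35: [111, 111, 109, 109, 109]  (not all equal)

Answer: never
Key observation: The state at step 30 reappears at step 35 — the system is in a cycle of period 5 from step 30 on.  No step 0..35 is synchronized, and the cycle repeats forever, so no step up to 80 (or ever) has all patches equal.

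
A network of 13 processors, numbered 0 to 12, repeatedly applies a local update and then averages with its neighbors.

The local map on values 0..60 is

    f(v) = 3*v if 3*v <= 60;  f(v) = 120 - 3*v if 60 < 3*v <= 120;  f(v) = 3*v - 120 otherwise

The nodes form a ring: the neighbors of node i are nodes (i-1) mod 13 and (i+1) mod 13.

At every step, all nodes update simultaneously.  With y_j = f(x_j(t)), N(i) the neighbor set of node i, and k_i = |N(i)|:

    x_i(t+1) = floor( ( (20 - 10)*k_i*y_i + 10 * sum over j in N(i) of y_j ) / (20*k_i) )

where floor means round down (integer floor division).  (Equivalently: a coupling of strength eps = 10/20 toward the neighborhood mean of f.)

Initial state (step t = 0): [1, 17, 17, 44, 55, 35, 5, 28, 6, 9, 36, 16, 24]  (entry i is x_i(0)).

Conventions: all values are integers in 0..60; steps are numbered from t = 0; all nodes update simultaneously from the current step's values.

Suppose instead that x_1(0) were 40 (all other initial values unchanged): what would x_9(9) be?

Simulating step by step:
t=0: [1, 40, 17, 44, 55, 35, 5, 28, 6, 9, 36, 16, 24]
t=1: [13, 13, 28, 30, 29, 22, 20, 26, 24, 21, 24, 39, 36]
t=2: [32, 38, 35, 32, 37, 50, 54, 48, 48, 52, 39, 16, 16]
t=3: [25, 12, 15, 18, 18, 27, 34, 28, 27, 24, 22, 36, 42]
t=4: [33, 40, 45, 51, 50, 37, 27, 32, 40, 47, 42, 21, 17]
t=5: [23, 9, 15, 27, 25, 21, 27, 21, 11, 12, 22, 42, 45]
t=6: [36, 37, 39, 42, 46, 49, 48, 46, 39, 39, 37, 20, 21]
t=7: [22, 8, 5, 8, 17, 24, 23, 15, 6, 4, 20, 46, 46]
t=8: [37, 29, 19, 28, 43, 49, 48, 39, 23, 25, 37, 28, 27]
t=9: [22, 33, 45, 34, 20, 21, 19, 20, 37, 37, 24, 30, 30]

Answer: x_9(9) = 37
Key observation: This trace re-runs the system from the modified initial state.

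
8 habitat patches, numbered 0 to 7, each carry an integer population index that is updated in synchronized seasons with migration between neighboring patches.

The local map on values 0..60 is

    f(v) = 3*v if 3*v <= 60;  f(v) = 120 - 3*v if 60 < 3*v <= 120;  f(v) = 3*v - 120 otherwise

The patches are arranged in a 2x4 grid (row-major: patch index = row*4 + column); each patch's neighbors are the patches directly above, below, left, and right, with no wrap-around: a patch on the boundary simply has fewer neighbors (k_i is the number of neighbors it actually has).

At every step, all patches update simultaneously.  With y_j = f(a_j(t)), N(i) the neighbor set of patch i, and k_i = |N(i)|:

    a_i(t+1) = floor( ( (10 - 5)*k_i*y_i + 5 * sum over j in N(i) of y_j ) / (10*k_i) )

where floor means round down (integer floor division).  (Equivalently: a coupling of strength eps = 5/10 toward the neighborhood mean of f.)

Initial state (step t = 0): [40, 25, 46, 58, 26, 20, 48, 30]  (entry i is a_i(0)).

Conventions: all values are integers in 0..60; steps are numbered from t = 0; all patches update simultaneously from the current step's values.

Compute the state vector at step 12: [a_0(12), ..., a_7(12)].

Answer: [12, 16, 18, 43, 15, 19, 16, 39]

Derivation:
t=0: [40, 25, 46, 58, 26, 20, 48, 30]
t=1: [21, 35, 29, 39, 36, 48, 30, 34]
t=2: [35, 26, 24, 14, 26, 21, 27, 17]
t=3: [28, 41, 44, 45, 39, 49, 45, 45]
t=4: [19, 14, 11, 14, 17, 17, 16, 15]
t=5: [51, 44, 38, 40, 52, 49, 45, 45]
t=6: [28, 17, 7, 5, 33, 24, 15, 11]
t=7: [36, 43, 29, 21, 31, 43, 39, 31]
t=8: [15, 13, 28, 43, 18, 11, 13, 28]
t=9: [45, 38, 32, 22, 46, 38, 37, 30]
t=10: [13, 10, 23, 40, 14, 8, 14, 30]
t=11: [37, 34, 37, 20, 36, 31, 38, 25]
t=12: [12, 16, 18, 43, 15, 19, 16, 39]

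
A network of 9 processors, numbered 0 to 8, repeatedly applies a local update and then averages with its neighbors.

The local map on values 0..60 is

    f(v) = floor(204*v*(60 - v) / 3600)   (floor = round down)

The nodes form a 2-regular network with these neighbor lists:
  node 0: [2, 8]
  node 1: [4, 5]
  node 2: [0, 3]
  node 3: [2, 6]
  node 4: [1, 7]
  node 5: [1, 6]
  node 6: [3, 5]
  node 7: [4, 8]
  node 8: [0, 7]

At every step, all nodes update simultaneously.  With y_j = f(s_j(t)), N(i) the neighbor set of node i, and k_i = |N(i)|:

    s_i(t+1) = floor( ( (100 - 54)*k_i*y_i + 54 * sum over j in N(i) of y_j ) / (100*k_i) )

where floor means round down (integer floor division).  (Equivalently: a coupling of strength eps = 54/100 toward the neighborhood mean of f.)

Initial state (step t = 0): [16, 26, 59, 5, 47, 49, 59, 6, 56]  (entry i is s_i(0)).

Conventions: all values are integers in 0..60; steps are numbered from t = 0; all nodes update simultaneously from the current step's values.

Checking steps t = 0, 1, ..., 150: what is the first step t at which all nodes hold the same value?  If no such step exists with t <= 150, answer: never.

Answer: never
Key observation: The state at step 7 reappears at step 9 — the system is in a cycle of period 2 from step 7 on.  No step 0..9 is synchronized, and the cycle repeats forever, so no step up to 150 (or ever) has all nodes equal.

Derivation:
t=0: [16, 26, 59, 5, 47, 49, 59, 6, 56]  (not all equal)
t=1: [21, 40, 15, 8, 34, 28, 13, 20, 20]  (not all equal)
t=2: [43, 47, 36, 30, 47, 44, 35, 46, 45]  (not all equal)
t=3: [42, 35, 46, 49, 34, 40, 46, 36, 38]  (not all equal)
t=4: [41, 48, 36, 33, 49, 43, 36, 48, 45]  (not all equal)
t=5: [43, 33, 47, 48, 31, 40, 46, 33, 38]  (not all equal)
t=6: [40, 48, 35, 33, 50, 43, 37, 49, 46]  (not all equal)
t=7: [43, 33, 48, 49, 29, 40, 46, 31, 36]  (not all equal)
t=8: [40, 48, 33, 32, 50, 43, 36, 49, 46]  (not all equal)
t=9: [43, 33, 48, 49, 29, 40, 46, 31, 36]  (not all equal)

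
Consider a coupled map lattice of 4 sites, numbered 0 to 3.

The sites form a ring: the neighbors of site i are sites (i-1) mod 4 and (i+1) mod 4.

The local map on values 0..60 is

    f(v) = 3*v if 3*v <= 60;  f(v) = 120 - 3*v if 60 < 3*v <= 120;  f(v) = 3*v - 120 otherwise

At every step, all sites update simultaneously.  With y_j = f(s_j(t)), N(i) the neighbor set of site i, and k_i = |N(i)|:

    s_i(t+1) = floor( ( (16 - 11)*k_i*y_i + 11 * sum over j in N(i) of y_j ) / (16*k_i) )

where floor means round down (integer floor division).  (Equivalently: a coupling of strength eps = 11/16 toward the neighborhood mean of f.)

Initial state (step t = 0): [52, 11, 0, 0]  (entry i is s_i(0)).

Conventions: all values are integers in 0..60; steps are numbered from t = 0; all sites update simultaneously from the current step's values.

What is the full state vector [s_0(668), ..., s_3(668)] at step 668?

Simulating step by step:
t=0: [52, 11, 0, 0]
t=1: [22, 22, 11, 12]
t=2: [47, 46, 41, 41]
t=3: [13, 13, 8, 9]
t=4: [34, 33, 30, 30]
t=5: [23, 23, 26, 25]
t=6: [48, 47, 46, 46]
t=7: [20, 21, 19, 20]
t=8: [58, 58, 58, 58]
t=9: [54, 54, 54, 54]
t=10: [42, 42, 42, 42]
t=11: [6, 6, 6, 6]
t=12: [18, 18, 18, 18]
t=13: [54, 54, 54, 54]

Answer: [18, 18, 18, 18]
Key observation: The state at step 9, [54, 54, 54, 54], reappears at step 13: the system is in a cycle of period 4 from step 9 on.  Therefore the state at step 668 equals the state at step 9 + ((668 - 9) mod 4) = 12, which is [18, 18, 18, 18].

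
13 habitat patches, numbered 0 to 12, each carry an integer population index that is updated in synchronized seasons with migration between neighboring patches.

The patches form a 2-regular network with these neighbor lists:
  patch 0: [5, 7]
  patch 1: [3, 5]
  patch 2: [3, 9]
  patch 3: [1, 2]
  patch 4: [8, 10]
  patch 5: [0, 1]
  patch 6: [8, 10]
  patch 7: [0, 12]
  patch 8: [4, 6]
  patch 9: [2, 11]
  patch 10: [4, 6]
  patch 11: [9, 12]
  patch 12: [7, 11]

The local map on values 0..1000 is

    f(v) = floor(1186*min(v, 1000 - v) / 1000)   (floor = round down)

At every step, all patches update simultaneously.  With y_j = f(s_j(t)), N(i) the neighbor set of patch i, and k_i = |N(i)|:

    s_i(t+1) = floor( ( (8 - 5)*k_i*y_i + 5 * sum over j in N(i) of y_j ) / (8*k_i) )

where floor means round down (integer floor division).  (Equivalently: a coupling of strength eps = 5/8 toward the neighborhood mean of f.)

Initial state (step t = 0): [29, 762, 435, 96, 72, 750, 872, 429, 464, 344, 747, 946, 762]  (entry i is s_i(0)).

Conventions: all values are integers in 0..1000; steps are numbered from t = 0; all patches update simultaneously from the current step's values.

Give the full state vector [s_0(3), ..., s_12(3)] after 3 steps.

Simulating step by step:
t=0: [29, 762, 435, 96, 72, 750, 872, 429, 464, 344, 747, 946, 762]
t=1: [264, 233, 355, 291, 297, 209, 322, 289, 280, 333, 186, 239, 284]
t=2: [301, 288, 388, 347, 304, 276, 315, 331, 353, 367, 311, 334, 321]
t=3: [358, 358, 436, 404, 380, 340, 385, 377, 385, 430, 367, 403, 388]

Answer: [358, 358, 436, 404, 380, 340, 385, 377, 385, 430, 367, 403, 388]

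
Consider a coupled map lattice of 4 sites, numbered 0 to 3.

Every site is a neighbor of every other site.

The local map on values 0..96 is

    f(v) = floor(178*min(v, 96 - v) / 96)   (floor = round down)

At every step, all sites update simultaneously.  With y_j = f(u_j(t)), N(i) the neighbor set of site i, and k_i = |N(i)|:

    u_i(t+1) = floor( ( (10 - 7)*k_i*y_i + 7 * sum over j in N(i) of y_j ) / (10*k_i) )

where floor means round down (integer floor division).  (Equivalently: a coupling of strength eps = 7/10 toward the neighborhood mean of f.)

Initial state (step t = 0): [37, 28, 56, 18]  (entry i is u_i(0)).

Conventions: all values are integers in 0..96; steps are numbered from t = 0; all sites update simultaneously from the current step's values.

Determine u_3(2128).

Answer: u_3(2128) = 85
Key observation: The state at step 8, [68, 68, 68, 68], reappears at step 19: the system is in a cycle of period 11 from step 8 on.  Therefore the state at step 2128 equals the state at step 8 + ((2128 - 8) mod 11) = 16, which is [85, 85, 85, 85].

Derivation:
t=0: [37, 28, 56, 18]
t=1: [57, 56, 57, 54]
t=2: [73, 73, 73, 73]
t=3: [42, 42, 42, 42]
t=4: [77, 77, 77, 77]
t=5: [35, 35, 35, 35]
t=6: [64, 64, 64, 64]
t=7: [59, 59, 59, 59]
t=8: [68, 68, 68, 68]
t=9: [51, 51, 51, 51]
t=10: [83, 83, 83, 83]
t=11: [24, 24, 24, 24]
t=12: [44, 44, 44, 44]
t=13: [81, 81, 81, 81]
t=14: [27, 27, 27, 27]
t=15: [50, 50, 50, 50]
t=16: [85, 85, 85, 85]
t=17: [20, 20, 20, 20]
t=18: [37, 37, 37, 37]
t=19: [68, 68, 68, 68]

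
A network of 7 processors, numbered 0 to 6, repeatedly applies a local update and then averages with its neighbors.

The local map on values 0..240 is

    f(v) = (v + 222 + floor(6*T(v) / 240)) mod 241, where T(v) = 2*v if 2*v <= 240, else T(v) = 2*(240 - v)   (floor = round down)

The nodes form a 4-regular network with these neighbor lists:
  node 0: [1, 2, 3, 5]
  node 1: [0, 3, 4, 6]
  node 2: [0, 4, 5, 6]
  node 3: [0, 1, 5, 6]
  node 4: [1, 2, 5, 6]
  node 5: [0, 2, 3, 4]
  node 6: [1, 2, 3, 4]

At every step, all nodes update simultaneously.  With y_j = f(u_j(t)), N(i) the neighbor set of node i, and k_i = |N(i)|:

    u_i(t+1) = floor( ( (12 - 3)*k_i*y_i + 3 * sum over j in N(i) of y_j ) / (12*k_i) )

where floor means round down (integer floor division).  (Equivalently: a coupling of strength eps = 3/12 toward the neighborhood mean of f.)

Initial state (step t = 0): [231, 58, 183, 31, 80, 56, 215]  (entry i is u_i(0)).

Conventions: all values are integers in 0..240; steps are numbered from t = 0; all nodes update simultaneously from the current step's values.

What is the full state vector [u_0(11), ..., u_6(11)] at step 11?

Answer: [145, 23, 152, 36, 55, 42, 28]

Derivation:
t=0: [231, 58, 183, 31, 80, 56, 215]
t=1: [175, 61, 156, 40, 76, 57, 165]
t=2: [134, 58, 131, 41, 68, 53, 128]
t=3: [103, 50, 107, 37, 58, 46, 100]
t=4: [77, 39, 85, 29, 45, 36, 76]
t=5: [53, 25, 62, 18, 31, 24, 53]
t=6: [45, 25, 40, 185, 15, 25, 46]
t=7: [33, 34, 36, 130, 181, 33, 48]
t=8: [21, 32, 27, 91, 128, 30, 42]
t=9: [9, 24, 16, 60, 89, 21, 32]
t=10: [191, 27, 198, 48, 71, 38, 33]
t=11: [145, 23, 152, 36, 55, 42, 28]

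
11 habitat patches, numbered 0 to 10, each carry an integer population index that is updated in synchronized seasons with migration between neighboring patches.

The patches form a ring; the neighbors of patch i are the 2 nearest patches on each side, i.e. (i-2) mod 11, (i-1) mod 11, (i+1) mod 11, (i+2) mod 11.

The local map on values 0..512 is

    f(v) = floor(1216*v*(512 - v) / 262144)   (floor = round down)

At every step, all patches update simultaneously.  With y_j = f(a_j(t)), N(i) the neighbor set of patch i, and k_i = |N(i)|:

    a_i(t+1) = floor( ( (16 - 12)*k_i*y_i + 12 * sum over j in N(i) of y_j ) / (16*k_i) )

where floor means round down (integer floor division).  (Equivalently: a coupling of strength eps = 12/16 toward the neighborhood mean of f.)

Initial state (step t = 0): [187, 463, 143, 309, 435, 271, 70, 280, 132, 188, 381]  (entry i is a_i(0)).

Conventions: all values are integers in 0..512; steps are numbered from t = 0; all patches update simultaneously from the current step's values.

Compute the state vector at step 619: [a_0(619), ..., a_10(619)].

Simulating step by step:
t=0: [187, 463, 143, 309, 435, 271, 70, 280, 132, 188, 381]
t=1: [231, 222, 216, 223, 222, 242, 221, 255, 237, 266, 226]
t=2: [299, 298, 298, 298, 298, 300, 300, 301, 301, 301, 300]
t=3: [294, 295, 295, 295, 295, 294, 294, 294, 294, 294, 294]
t=4: [296, 296, 296, 296, 296, 296, 296, 297, 297, 297, 296]
t=5: [296, 296, 296, 296, 296, 296, 296, 296, 296, 296, 296]
t=6: [296, 296, 296, 296, 296, 296, 296, 296, 296, 296, 296]

Answer: [296, 296, 296, 296, 296, 296, 296, 296, 296, 296, 296]
Key observation: The state at step 5, [296, 296, 296, 296, 296, 296, 296, 296, 296, 296, 296], reappears at step 6: the system is in a cycle of period 1 from step 5 on.  Therefore the state at step 619 equals the state at step 5 + ((619 - 5) mod 1) = 5, which is [296, 296, 296, 296, 296, 296, 296, 296, 296, 296, 296].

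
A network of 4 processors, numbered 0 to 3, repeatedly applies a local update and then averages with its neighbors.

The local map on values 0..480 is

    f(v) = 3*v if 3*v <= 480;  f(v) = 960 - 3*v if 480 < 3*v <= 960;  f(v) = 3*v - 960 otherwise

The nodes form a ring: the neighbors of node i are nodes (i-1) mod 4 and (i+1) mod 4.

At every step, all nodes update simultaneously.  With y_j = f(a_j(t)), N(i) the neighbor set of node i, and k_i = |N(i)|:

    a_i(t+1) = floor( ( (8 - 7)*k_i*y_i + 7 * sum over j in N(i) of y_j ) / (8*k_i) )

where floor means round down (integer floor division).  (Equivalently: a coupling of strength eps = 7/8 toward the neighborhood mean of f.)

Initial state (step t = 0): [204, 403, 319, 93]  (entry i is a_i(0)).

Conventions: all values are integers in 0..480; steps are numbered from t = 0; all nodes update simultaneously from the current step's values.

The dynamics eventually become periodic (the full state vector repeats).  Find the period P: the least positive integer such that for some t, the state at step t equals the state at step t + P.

Answer: 14
Key observation: The state at step 25, [69, 357, 69, 357], reappears at step 39 — and no state repeats earlier — so the cycle the system enters has period 14.

Derivation:
t=0: [204, 403, 319, 93]
t=1: [274, 184, 231, 188]
t=2: [369, 228, 385, 226]
t=3: [262, 184, 268, 184]
t=4: [378, 195, 376, 195]
t=5: [349, 196, 349, 196]
t=6: [336, 122, 336, 122]
t=7: [326, 87, 326, 87]
t=8: [230, 48, 230, 48]
t=9: [159, 254, 159, 254]
t=10: [232, 442, 232, 442]
t=11: [353, 276, 353, 276]
t=12: [127, 103, 127, 103]
t=13: [318, 372, 318, 372]
t=14: [137, 24, 137, 24]
t=15: [114, 368, 114, 368]
t=16: [168, 317, 168, 317]
t=17: [64, 400, 64, 400]
t=18: [234, 198, 234, 198]
t=19: [352, 271, 352, 271]
t=20: [140, 102, 140, 102]
t=21: [320, 405, 320, 405]
t=22: [223, 31, 223, 31]
t=23: [117, 266, 117, 266]
t=24: [185, 327, 185, 327]
t=25: [69, 357, 69, 357]
t=26: [123, 195, 123, 195]
t=27: [374, 369, 374, 369]
t=28: [148, 160, 148, 160]
t=29: [475, 448, 475, 448]
t=30: [394, 454, 394, 454]
t=31: [379, 244, 379, 244]
t=32: [221, 183, 221, 183]
t=33: [396, 311, 396, 311]
t=34: [52, 202, 52, 202]
t=35: [329, 180, 329, 180]
t=36: [370, 76, 370, 76]
t=37: [218, 159, 218, 159]
t=38: [455, 327, 455, 327]
t=39: [69, 357, 69, 357]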